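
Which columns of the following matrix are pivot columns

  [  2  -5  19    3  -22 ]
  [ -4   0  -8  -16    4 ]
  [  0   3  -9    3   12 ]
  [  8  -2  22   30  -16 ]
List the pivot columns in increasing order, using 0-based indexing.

0, 1

R1 -> 1/2·R1
  [  1  -5/2  19/2  3/2  -11 ]
  [ -4     0    -8  -16    4 ]
  [  0     3    -9    3   12 ]
  [  8    -2    22   30  -16 ]
R2 -> R2 + 4·R1
  [ 1  -5/2  19/2  3/2  -11 ]
  [ 0   -10    30  -10  -40 ]
  [ 0     3    -9    3   12 ]
  [ 8    -2    22   30  -16 ]
R4 -> R4 − 8·R1
  [ 1  -5/2  19/2  3/2  -11 ]
  [ 0   -10    30  -10  -40 ]
  [ 0     3    -9    3   12 ]
  [ 0    18   -54   18   72 ]
R2 -> -1/10·R2
  [ 1  -5/2  19/2  3/2  -11 ]
  [ 0     1    -3    1    4 ]
  [ 0     3    -9    3   12 ]
  [ 0    18   -54   18   72 ]
R3 -> R3 − 3·R2
  [ 1  -5/2  19/2  3/2  -11 ]
  [ 0     1    -3    1    4 ]
  [ 0     0     0    0    0 ]
  [ 0    18   -54   18   72 ]
R4 -> R4 − 18·R2
  [ 1  -5/2  19/2  3/2  -11 ]
  [ 0     1    -3    1    4 ]
  [ 0     0     0    0    0 ]
  [ 0     0     0    0    0 ]
R1 -> R1 + 5/2·R2
  [ 1  0   2  4  -1 ]
  [ 0  1  -3  1   4 ]
  [ 0  0   0  0   0 ]
  [ 0  0   0  0   0 ]
Pivot columns are the columns containing a leading 1.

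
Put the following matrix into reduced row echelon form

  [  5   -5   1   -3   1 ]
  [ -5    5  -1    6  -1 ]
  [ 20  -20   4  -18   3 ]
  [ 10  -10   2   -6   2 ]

ρ1 → 1/5·ρ1
  [  1   -1  1/5  -3/5  1/5 ]
  [ -5    5   -1     6   -1 ]
  [ 20  -20    4   -18    3 ]
  [ 10  -10    2    -6    2 ]
ρ2 → ρ2 + 5·ρ1
  [  1   -1  1/5  -3/5  1/5 ]
  [  0    0    0     3    0 ]
  [ 20  -20    4   -18    3 ]
  [ 10  -10    2    -6    2 ]
ρ3 → ρ3 − 20·ρ1
  [  1   -1  1/5  -3/5  1/5 ]
  [  0    0    0     3    0 ]
  [  0    0    0    -6   -1 ]
  [ 10  -10    2    -6    2 ]
ρ4 → ρ4 − 10·ρ1
  [ 1  -1  1/5  -3/5  1/5 ]
  [ 0   0    0     3    0 ]
  [ 0   0    0    -6   -1 ]
  [ 0   0    0     0    0 ]
ρ2 → 1/3·ρ2
  [ 1  -1  1/5  -3/5  1/5 ]
  [ 0   0    0     1    0 ]
  [ 0   0    0    -6   -1 ]
  [ 0   0    0     0    0 ]
ρ3 → ρ3 + 6·ρ2
  [ 1  -1  1/5  -3/5  1/5 ]
  [ 0   0    0     1    0 ]
  [ 0   0    0     0   -1 ]
  [ 0   0    0     0    0 ]
ρ3 → -1·ρ3
  [ 1  -1  1/5  -3/5  1/5 ]
  [ 0   0    0     1    0 ]
  [ 0   0    0     0    1 ]
  [ 0   0    0     0    0 ]
ρ1 → ρ1 − 1/5·ρ3
  [ 1  -1  1/5  -3/5  0 ]
  [ 0   0    0     1  0 ]
  [ 0   0    0     0  1 ]
  [ 0   0    0     0  0 ]
ρ1 → ρ1 + 3/5·ρ2
  [ 1  -1  1/5  0  0 ]
  [ 0   0    0  1  0 ]
  [ 0   0    0  0  1 ]
  [ 0   0    0  0  0 ]

[[1, -1, 1/5, 0, 0], [0, 0, 0, 1, 0], [0, 0, 0, 0, 1], [0, 0, 0, 0, 0]]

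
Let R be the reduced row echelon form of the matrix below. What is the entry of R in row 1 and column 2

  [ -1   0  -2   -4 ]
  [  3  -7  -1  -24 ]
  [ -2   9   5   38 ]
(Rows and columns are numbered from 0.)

R1 → -1·R1
  [  1   0   2    4 ]
  [  3  -7  -1  -24 ]
  [ -2   9   5   38 ]
R2 → R2 − 3·R1
  [  1   0   2    4 ]
  [  0  -7  -7  -36 ]
  [ -2   9   5   38 ]
R3 → R3 + 2·R1
  [ 1   0   2    4 ]
  [ 0  -7  -7  -36 ]
  [ 0   9   9   46 ]
R2 → -1/7·R2
  [ 1  0  2     4 ]
  [ 0  1  1  36/7 ]
  [ 0  9  9    46 ]
R3 → R3 − 9·R2
  [ 1  0  2     4 ]
  [ 0  1  1  36/7 ]
  [ 0  0  0  -2/7 ]
R3 → -7/2·R3
  [ 1  0  2     4 ]
  [ 0  1  1  36/7 ]
  [ 0  0  0     1 ]
R2 → R2 − 36/7·R3
  [ 1  0  2  4 ]
  [ 0  1  1  0 ]
  [ 0  0  0  1 ]
R1 → R1 − 4·R3
  [ 1  0  2  0 ]
  [ 0  1  1  0 ]
  [ 0  0  0  1 ]

1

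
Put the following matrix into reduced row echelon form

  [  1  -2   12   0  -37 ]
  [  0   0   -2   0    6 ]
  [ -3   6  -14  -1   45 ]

Add 3 times R1 to R3.
  [ 1  -2  12   0  -37 ]
  [ 0   0  -2   0    6 ]
  [ 0   0  22  -1  -66 ]
Multiply R2 by -1/2.
  [ 1  -2  12   0  -37 ]
  [ 0   0   1   0   -3 ]
  [ 0   0  22  -1  -66 ]
Subtract 22 times R2 from R3.
  [ 1  -2  12   0  -37 ]
  [ 0   0   1   0   -3 ]
  [ 0   0   0  -1    0 ]
Multiply R3 by -1.
  [ 1  -2  12  0  -37 ]
  [ 0   0   1  0   -3 ]
  [ 0   0   0  1    0 ]
Subtract 12 times R2 from R1.
  [ 1  -2  0  0  -1 ]
  [ 0   0  1  0  -3 ]
  [ 0   0  0  1   0 ]

[[1, -2, 0, 0, -1], [0, 0, 1, 0, -3], [0, 0, 0, 1, 0]]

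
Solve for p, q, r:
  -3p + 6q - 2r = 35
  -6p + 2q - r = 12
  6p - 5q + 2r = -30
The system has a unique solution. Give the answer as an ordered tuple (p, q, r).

Form the augmented matrix and row-reduce:
  [ -3   6  -2  |   35 ]
  [ -6   2  -1  |   12 ]
  [  6  -5   2  |  -30 ]
Multiply R1 by -1/3.
  [  1  -2  2/3  |  -35/3 ]
  [ -6   2   -1  |     12 ]
  [  6  -5    2  |    -30 ]
Add 6 times R1 to R2.
  [ 1   -2  2/3  |  -35/3 ]
  [ 0  -10    3  |    -58 ]
  [ 6   -5    2  |    -30 ]
Subtract 6 times R1 from R3.
  [ 1   -2  2/3  |  -35/3 ]
  [ 0  -10    3  |    -58 ]
  [ 0    7   -2  |     40 ]
Multiply R2 by -1/10.
  [ 1  -2    2/3  |  -35/3 ]
  [ 0   1  -3/10  |   29/5 ]
  [ 0   7     -2  |     40 ]
Subtract 7 times R2 from R3.
  [ 1  -2    2/3  |  -35/3 ]
  [ 0   1  -3/10  |   29/5 ]
  [ 0   0   1/10  |   -3/5 ]
Multiply R3 by 10.
  [ 1  -2    2/3  |  -35/3 ]
  [ 0   1  -3/10  |   29/5 ]
  [ 0   0      1  |     -6 ]
Add 3/10 times R3 to R2.
  [ 1  -2  2/3  |  -35/3 ]
  [ 0   1    0  |      4 ]
  [ 0   0    1  |     -6 ]
Subtract 2/3 times R3 from R1.
  [ 1  -2  0  |  -23/3 ]
  [ 0   1  0  |      4 ]
  [ 0   0  1  |     -6 ]
Add 2 times R2 to R1.
  [ 1  0  0  |  1/3 ]
  [ 0  1  0  |    4 ]
  [ 0  0  1  |   -6 ]
Reading off the last column: p = 1/3, q = 4, r = -6.

(1/3, 4, -6)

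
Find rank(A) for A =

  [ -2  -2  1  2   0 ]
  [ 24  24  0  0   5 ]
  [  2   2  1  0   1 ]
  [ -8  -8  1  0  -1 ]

rank = 4

ρ1 := -1/2·ρ1
  [  1   1  -1/2  -1   0 ]
  [ 24  24     0   0   5 ]
  [  2   2     1   0   1 ]
  [ -8  -8     1   0  -1 ]
ρ2 := ρ2 − 24·ρ1
  [  1   1  -1/2  -1   0 ]
  [  0   0    12  24   5 ]
  [  2   2     1   0   1 ]
  [ -8  -8     1   0  -1 ]
ρ3 := ρ3 − 2·ρ1
  [  1   1  -1/2  -1   0 ]
  [  0   0    12  24   5 ]
  [  0   0     2   2   1 ]
  [ -8  -8     1   0  -1 ]
ρ4 := ρ4 + 8·ρ1
  [ 1  1  -1/2  -1   0 ]
  [ 0  0    12  24   5 ]
  [ 0  0     2   2   1 ]
  [ 0  0    -3  -8  -1 ]
ρ2 := 1/12·ρ2
  [ 1  1  -1/2  -1     0 ]
  [ 0  0     1   2  5/12 ]
  [ 0  0     2   2     1 ]
  [ 0  0    -3  -8    -1 ]
ρ3 := ρ3 − 2·ρ2
  [ 1  1  -1/2  -1     0 ]
  [ 0  0     1   2  5/12 ]
  [ 0  0     0  -2   1/6 ]
  [ 0  0    -3  -8    -1 ]
ρ4 := ρ4 + 3·ρ2
  [ 1  1  -1/2  -1     0 ]
  [ 0  0     1   2  5/12 ]
  [ 0  0     0  -2   1/6 ]
  [ 0  0     0  -2   1/4 ]
ρ3 := -1/2·ρ3
  [ 1  1  -1/2  -1      0 ]
  [ 0  0     1   2   5/12 ]
  [ 0  0     0   1  -1/12 ]
  [ 0  0     0  -2    1/4 ]
ρ4 := ρ4 + 2·ρ3
  [ 1  1  -1/2  -1      0 ]
  [ 0  0     1   2   5/12 ]
  [ 0  0     0   1  -1/12 ]
  [ 0  0     0   0   1/12 ]
ρ4 := 12·ρ4
  [ 1  1  -1/2  -1      0 ]
  [ 0  0     1   2   5/12 ]
  [ 0  0     0   1  -1/12 ]
  [ 0  0     0   0      1 ]
ρ3 := ρ3 + 1/12·ρ4
  [ 1  1  -1/2  -1     0 ]
  [ 0  0     1   2  5/12 ]
  [ 0  0     0   1     0 ]
  [ 0  0     0   0     1 ]
ρ2 := ρ2 − 5/12·ρ4
  [ 1  1  -1/2  -1  0 ]
  [ 0  0     1   2  0 ]
  [ 0  0     0   1  0 ]
  [ 0  0     0   0  1 ]
ρ2 := ρ2 − 2·ρ3
  [ 1  1  -1/2  -1  0 ]
  [ 0  0     1   0  0 ]
  [ 0  0     0   1  0 ]
  [ 0  0     0   0  1 ]
ρ1 := ρ1 + ρ3
  [ 1  1  -1/2  0  0 ]
  [ 0  0     1  0  0 ]
  [ 0  0     0  1  0 ]
  [ 0  0     0  0  1 ]
ρ1 := ρ1 + 1/2·ρ2
  [ 1  1  0  0  0 ]
  [ 0  0  1  0  0 ]
  [ 0  0  0  1  0 ]
  [ 0  0  0  0  1 ]
The reduced form has 4 nonzero rows.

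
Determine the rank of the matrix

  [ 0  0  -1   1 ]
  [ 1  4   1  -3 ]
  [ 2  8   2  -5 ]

r1 <=> r2
  [ 1  4   1  -3 ]
  [ 0  0  -1   1 ]
  [ 2  8   2  -5 ]
r3 ← r3 − 2·r1
  [ 1  4   1  -3 ]
  [ 0  0  -1   1 ]
  [ 0  0   0   1 ]
r2 ← -1·r2
  [ 1  4  1  -3 ]
  [ 0  0  1  -1 ]
  [ 0  0  0   1 ]
r2 ← r2 + r3
  [ 1  4  1  -3 ]
  [ 0  0  1   0 ]
  [ 0  0  0   1 ]
r1 ← r1 + 3·r3
  [ 1  4  1  0 ]
  [ 0  0  1  0 ]
  [ 0  0  0  1 ]
r1 ← r1 − r2
  [ 1  4  0  0 ]
  [ 0  0  1  0 ]
  [ 0  0  0  1 ]
The reduced form has 3 nonzero rows.

rank = 3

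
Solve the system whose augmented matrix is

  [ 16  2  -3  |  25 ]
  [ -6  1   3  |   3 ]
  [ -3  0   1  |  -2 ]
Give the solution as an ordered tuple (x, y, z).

R1 ← 1/16·R1
  [  1  1/8  -3/16  |  25/16 ]
  [ -6    1      3  |      3 ]
  [ -3    0      1  |     -2 ]
R2 ← R2 + 6·R1
  [  1  1/8  -3/16  |  25/16 ]
  [  0  7/4   15/8  |   99/8 ]
  [ -3    0      1  |     -2 ]
R3 ← R3 + 3·R1
  [ 1  1/8  -3/16  |  25/16 ]
  [ 0  7/4   15/8  |   99/8 ]
  [ 0  3/8   7/16  |  43/16 ]
R2 ← 4/7·R2
  [ 1  1/8  -3/16  |  25/16 ]
  [ 0    1  15/14  |  99/14 ]
  [ 0  3/8   7/16  |  43/16 ]
R3 ← R3 − 3/8·R2
  [ 1  1/8  -3/16  |  25/16 ]
  [ 0    1  15/14  |  99/14 ]
  [ 0    0   1/28  |   1/28 ]
R3 ← 28·R3
  [ 1  1/8  -3/16  |  25/16 ]
  [ 0    1  15/14  |  99/14 ]
  [ 0    0      1  |      1 ]
R2 ← R2 − 15/14·R3
  [ 1  1/8  -3/16  |  25/16 ]
  [ 0    1      0  |      6 ]
  [ 0    0      1  |      1 ]
R1 ← R1 + 3/16·R3
  [ 1  1/8  0  |  7/4 ]
  [ 0    1  0  |    6 ]
  [ 0    0  1  |    1 ]
R1 ← R1 − 1/8·R2
  [ 1  0  0  |  1 ]
  [ 0  1  0  |  6 ]
  [ 0  0  1  |  1 ]
Reading off the last column: x = 1, y = 6, z = 1.

(1, 6, 1)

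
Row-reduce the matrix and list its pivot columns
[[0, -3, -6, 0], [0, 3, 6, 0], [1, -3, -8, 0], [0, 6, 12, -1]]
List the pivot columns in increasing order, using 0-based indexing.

0, 1, 3

R1 <-> R3
  [ 1  -3  -8   0 ]
  [ 0   3   6   0 ]
  [ 0  -3  -6   0 ]
  [ 0   6  12  -1 ]
R2 -> 1/3·R2
  [ 1  -3  -8   0 ]
  [ 0   1   2   0 ]
  [ 0  -3  -6   0 ]
  [ 0   6  12  -1 ]
R3 -> R3 + 3·R2
  [ 1  -3  -8   0 ]
  [ 0   1   2   0 ]
  [ 0   0   0   0 ]
  [ 0   6  12  -1 ]
R4 -> R4 − 6·R2
  [ 1  -3  -8   0 ]
  [ 0   1   2   0 ]
  [ 0   0   0   0 ]
  [ 0   0   0  -1 ]
R3 <-> R4
  [ 1  -3  -8   0 ]
  [ 0   1   2   0 ]
  [ 0   0   0  -1 ]
  [ 0   0   0   0 ]
R3 -> -1·R3
  [ 1  -3  -8  0 ]
  [ 0   1   2  0 ]
  [ 0   0   0  1 ]
  [ 0   0   0  0 ]
R1 -> R1 + 3·R2
  [ 1  0  -2  0 ]
  [ 0  1   2  0 ]
  [ 0  0   0  1 ]
  [ 0  0   0  0 ]
Pivot columns are the columns containing a leading 1.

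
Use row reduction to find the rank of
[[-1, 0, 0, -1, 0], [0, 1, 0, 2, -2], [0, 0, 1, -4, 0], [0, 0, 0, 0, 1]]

rank = 4

r1 ← -1·r1
  [ 1  0  0   1   0 ]
  [ 0  1  0   2  -2 ]
  [ 0  0  1  -4   0 ]
  [ 0  0  0   0   1 ]
r2 ← r2 + 2·r4
  [ 1  0  0   1  0 ]
  [ 0  1  0   2  0 ]
  [ 0  0  1  -4  0 ]
  [ 0  0  0   0  1 ]
The reduced form has 4 nonzero rows.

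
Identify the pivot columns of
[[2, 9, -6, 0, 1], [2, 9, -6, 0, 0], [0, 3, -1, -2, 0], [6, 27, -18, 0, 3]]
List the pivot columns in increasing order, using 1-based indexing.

1, 2, 5

r1 -> 1/2·r1
  [ 1  9/2   -3   0  1/2 ]
  [ 2    9   -6   0    0 ]
  [ 0    3   -1  -2    0 ]
  [ 6   27  -18   0    3 ]
r2 -> r2 − 2·r1
  [ 1  9/2   -3   0  1/2 ]
  [ 0    0    0   0   -1 ]
  [ 0    3   -1  -2    0 ]
  [ 6   27  -18   0    3 ]
r4 -> r4 − 6·r1
  [ 1  9/2  -3   0  1/2 ]
  [ 0    0   0   0   -1 ]
  [ 0    3  -1  -2    0 ]
  [ 0    0   0   0    0 ]
r2 <-> r3
  [ 1  9/2  -3   0  1/2 ]
  [ 0    3  -1  -2    0 ]
  [ 0    0   0   0   -1 ]
  [ 0    0   0   0    0 ]
r2 -> 1/3·r2
  [ 1  9/2    -3     0  1/2 ]
  [ 0    1  -1/3  -2/3    0 ]
  [ 0    0     0     0   -1 ]
  [ 0    0     0     0    0 ]
r3 -> -1·r3
  [ 1  9/2    -3     0  1/2 ]
  [ 0    1  -1/3  -2/3    0 ]
  [ 0    0     0     0    1 ]
  [ 0    0     0     0    0 ]
r1 -> r1 − 1/2·r3
  [ 1  9/2    -3     0  0 ]
  [ 0    1  -1/3  -2/3  0 ]
  [ 0    0     0     0  1 ]
  [ 0    0     0     0  0 ]
r1 -> r1 − 9/2·r2
  [ 1  0  -3/2     3  0 ]
  [ 0  1  -1/3  -2/3  0 ]
  [ 0  0     0     0  1 ]
  [ 0  0     0     0  0 ]
Pivot columns are the columns containing a leading 1.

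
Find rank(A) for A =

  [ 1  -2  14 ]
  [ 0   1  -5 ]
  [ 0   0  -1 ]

rank = 3

Multiply ρ3 by -1.
  [ 1  -2  14 ]
  [ 0   1  -5 ]
  [ 0   0   1 ]
Add 5 times ρ3 to ρ2.
  [ 1  -2  14 ]
  [ 0   1   0 ]
  [ 0   0   1 ]
Subtract 14 times ρ3 from ρ1.
  [ 1  -2  0 ]
  [ 0   1  0 ]
  [ 0   0  1 ]
Add 2 times ρ2 to ρ1.
  [ 1  0  0 ]
  [ 0  1  0 ]
  [ 0  0  1 ]
The reduced form has 3 nonzero rows.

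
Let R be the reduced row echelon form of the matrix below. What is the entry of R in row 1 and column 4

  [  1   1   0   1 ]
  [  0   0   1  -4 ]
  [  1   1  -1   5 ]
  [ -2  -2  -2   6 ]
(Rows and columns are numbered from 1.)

R3 ← R3 − R1
  [  1   1   0   1 ]
  [  0   0   1  -4 ]
  [  0   0  -1   4 ]
  [ -2  -2  -2   6 ]
R4 ← R4 + 2·R1
  [ 1  1   0   1 ]
  [ 0  0   1  -4 ]
  [ 0  0  -1   4 ]
  [ 0  0  -2   8 ]
R3 ← R3 + R2
  [ 1  1   0   1 ]
  [ 0  0   1  -4 ]
  [ 0  0   0   0 ]
  [ 0  0  -2   8 ]
R4 ← R4 + 2·R2
  [ 1  1  0   1 ]
  [ 0  0  1  -4 ]
  [ 0  0  0   0 ]
  [ 0  0  0   0 ]

1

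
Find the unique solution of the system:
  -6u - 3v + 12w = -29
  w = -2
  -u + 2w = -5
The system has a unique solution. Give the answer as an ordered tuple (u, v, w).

(1, -1/3, -2)

Form the augmented matrix and row-reduce:
  [ -6  -3  12  |  -29 ]
  [  0   0   1  |   -2 ]
  [ -1   0   2  |   -5 ]
R1 -> -1/6·R1
  [  1  1/2  -2  |  29/6 ]
  [  0    0   1  |    -2 ]
  [ -1    0   2  |    -5 ]
R3 -> R3 + R1
  [ 1  1/2  -2  |  29/6 ]
  [ 0    0   1  |    -2 ]
  [ 0  1/2   0  |  -1/6 ]
R2 <=> R3
  [ 1  1/2  -2  |  29/6 ]
  [ 0  1/2   0  |  -1/6 ]
  [ 0    0   1  |    -2 ]
R2 -> 2·R2
  [ 1  1/2  -2  |  29/6 ]
  [ 0    1   0  |  -1/3 ]
  [ 0    0   1  |    -2 ]
R1 -> R1 + 2·R3
  [ 1  1/2  0  |   5/6 ]
  [ 0    1  0  |  -1/3 ]
  [ 0    0  1  |    -2 ]
R1 -> R1 − 1/2·R2
  [ 1  0  0  |     1 ]
  [ 0  1  0  |  -1/3 ]
  [ 0  0  1  |    -2 ]
Reading off the last column: u = 1, v = -1/3, w = -2.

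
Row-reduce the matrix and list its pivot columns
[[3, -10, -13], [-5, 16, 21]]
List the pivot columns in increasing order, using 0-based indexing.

0, 1

R1 -> 1/3·R1
  [  1  -10/3  -13/3 ]
  [ -5     16     21 ]
R2 -> R2 + 5·R1
  [ 1  -10/3  -13/3 ]
  [ 0   -2/3   -2/3 ]
R2 -> -3/2·R2
  [ 1  -10/3  -13/3 ]
  [ 0      1      1 ]
R1 -> R1 + 10/3·R2
  [ 1  0  -1 ]
  [ 0  1   1 ]
Pivot columns are the columns containing a leading 1.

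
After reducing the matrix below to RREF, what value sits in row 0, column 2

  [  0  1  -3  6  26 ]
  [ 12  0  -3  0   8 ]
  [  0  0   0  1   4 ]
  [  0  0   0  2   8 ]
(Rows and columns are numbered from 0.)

-1/4

R1 ↔ R2
R1 := 1/12·R1
R4 := R4 − 2·R3
R2 := R2 − 6·R3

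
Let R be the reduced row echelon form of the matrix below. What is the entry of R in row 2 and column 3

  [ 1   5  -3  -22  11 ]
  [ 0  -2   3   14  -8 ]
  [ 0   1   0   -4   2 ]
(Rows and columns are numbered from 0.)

2

r2 -> -1/2·r2
  [ 1  5    -3  -22  11 ]
  [ 0  1  -3/2   -7   4 ]
  [ 0  1     0   -4   2 ]
r3 -> r3 − r2
  [ 1  5    -3  -22  11 ]
  [ 0  1  -3/2   -7   4 ]
  [ 0  0   3/2    3  -2 ]
r3 -> 2/3·r3
  [ 1  5    -3  -22    11 ]
  [ 0  1  -3/2   -7     4 ]
  [ 0  0     1    2  -4/3 ]
r2 -> r2 + 3/2·r3
  [ 1  5  -3  -22    11 ]
  [ 0  1   0   -4     2 ]
  [ 0  0   1    2  -4/3 ]
r1 -> r1 + 3·r3
  [ 1  5  0  -16     7 ]
  [ 0  1  0   -4     2 ]
  [ 0  0  1    2  -4/3 ]
r1 -> r1 − 5·r2
  [ 1  0  0   4    -3 ]
  [ 0  1  0  -4     2 ]
  [ 0  0  1   2  -4/3 ]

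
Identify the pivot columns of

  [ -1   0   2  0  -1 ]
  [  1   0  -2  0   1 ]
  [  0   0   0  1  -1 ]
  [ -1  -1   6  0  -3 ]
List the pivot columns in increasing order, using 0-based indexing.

0, 1, 3

ρ1 → -1·ρ1
  [  1   0  -2  0   1 ]
  [  1   0  -2  0   1 ]
  [  0   0   0  1  -1 ]
  [ -1  -1   6  0  -3 ]
ρ2 → ρ2 − ρ1
  [  1   0  -2  0   1 ]
  [  0   0   0  0   0 ]
  [  0   0   0  1  -1 ]
  [ -1  -1   6  0  -3 ]
ρ4 → ρ4 + ρ1
  [ 1   0  -2  0   1 ]
  [ 0   0   0  0   0 ]
  [ 0   0   0  1  -1 ]
  [ 0  -1   4  0  -2 ]
ρ2 <-> ρ4
  [ 1   0  -2  0   1 ]
  [ 0  -1   4  0  -2 ]
  [ 0   0   0  1  -1 ]
  [ 0   0   0  0   0 ]
ρ2 → -1·ρ2
  [ 1  0  -2  0   1 ]
  [ 0  1  -4  0   2 ]
  [ 0  0   0  1  -1 ]
  [ 0  0   0  0   0 ]
Pivot columns are the columns containing a leading 1.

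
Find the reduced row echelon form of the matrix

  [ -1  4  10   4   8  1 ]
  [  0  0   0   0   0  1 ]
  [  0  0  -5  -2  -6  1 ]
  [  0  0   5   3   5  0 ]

[[1, -4, 0, 0, 4, 0], [0, 0, 1, 0, 8/5, 0], [0, 0, 0, 1, -1, 0], [0, 0, 0, 0, 0, 1]]

r1 -> -1·r1
  [ 1  -4  -10  -4  -8  -1 ]
  [ 0   0    0   0   0   1 ]
  [ 0   0   -5  -2  -6   1 ]
  [ 0   0    5   3   5   0 ]
r2 <-> r3
  [ 1  -4  -10  -4  -8  -1 ]
  [ 0   0   -5  -2  -6   1 ]
  [ 0   0    0   0   0   1 ]
  [ 0   0    5   3   5   0 ]
r2 -> -1/5·r2
  [ 1  -4  -10   -4   -8    -1 ]
  [ 0   0    1  2/5  6/5  -1/5 ]
  [ 0   0    0    0    0     1 ]
  [ 0   0    5    3    5     0 ]
r4 -> r4 − 5·r2
  [ 1  -4  -10   -4   -8    -1 ]
  [ 0   0    1  2/5  6/5  -1/5 ]
  [ 0   0    0    0    0     1 ]
  [ 0   0    0    1   -1     1 ]
r3 <-> r4
  [ 1  -4  -10   -4   -8    -1 ]
  [ 0   0    1  2/5  6/5  -1/5 ]
  [ 0   0    0    1   -1     1 ]
  [ 0   0    0    0    0     1 ]
r3 -> r3 − r4
  [ 1  -4  -10   -4   -8    -1 ]
  [ 0   0    1  2/5  6/5  -1/5 ]
  [ 0   0    0    1   -1     0 ]
  [ 0   0    0    0    0     1 ]
r2 -> r2 + 1/5·r4
  [ 1  -4  -10   -4   -8  -1 ]
  [ 0   0    1  2/5  6/5   0 ]
  [ 0   0    0    1   -1   0 ]
  [ 0   0    0    0    0   1 ]
r1 -> r1 + r4
  [ 1  -4  -10   -4   -8  0 ]
  [ 0   0    1  2/5  6/5  0 ]
  [ 0   0    0    1   -1  0 ]
  [ 0   0    0    0    0  1 ]
r2 -> r2 − 2/5·r3
  [ 1  -4  -10  -4   -8  0 ]
  [ 0   0    1   0  8/5  0 ]
  [ 0   0    0   1   -1  0 ]
  [ 0   0    0   0    0  1 ]
r1 -> r1 + 4·r3
  [ 1  -4  -10  0  -12  0 ]
  [ 0   0    1  0  8/5  0 ]
  [ 0   0    0  1   -1  0 ]
  [ 0   0    0  0    0  1 ]
r1 -> r1 + 10·r2
  [ 1  -4  0  0    4  0 ]
  [ 0   0  1  0  8/5  0 ]
  [ 0   0  0  1   -1  0 ]
  [ 0   0  0  0    0  1 ]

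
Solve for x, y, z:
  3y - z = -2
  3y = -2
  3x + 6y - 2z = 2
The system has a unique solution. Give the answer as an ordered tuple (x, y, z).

(2, -2/3, 0)

Form the augmented matrix and row-reduce:
  [ 0  3  -1  |  -2 ]
  [ 0  3   0  |  -2 ]
  [ 3  6  -2  |   2 ]
R1 <=> R3
  [ 3  6  -2  |   2 ]
  [ 0  3   0  |  -2 ]
  [ 0  3  -1  |  -2 ]
R1 -> 1/3·R1
  [ 1  2  -2/3  |  2/3 ]
  [ 0  3     0  |   -2 ]
  [ 0  3    -1  |   -2 ]
R2 -> 1/3·R2
  [ 1  2  -2/3  |   2/3 ]
  [ 0  1     0  |  -2/3 ]
  [ 0  3    -1  |    -2 ]
R3 -> R3 − 3·R2
  [ 1  2  -2/3  |   2/3 ]
  [ 0  1     0  |  -2/3 ]
  [ 0  0    -1  |     0 ]
R3 -> -1·R3
  [ 1  2  -2/3  |   2/3 ]
  [ 0  1     0  |  -2/3 ]
  [ 0  0     1  |     0 ]
R1 -> R1 + 2/3·R3
  [ 1  2  0  |   2/3 ]
  [ 0  1  0  |  -2/3 ]
  [ 0  0  1  |     0 ]
R1 -> R1 − 2·R2
  [ 1  0  0  |     2 ]
  [ 0  1  0  |  -2/3 ]
  [ 0  0  1  |     0 ]
Reading off the last column: x = 2, y = -2/3, z = 0.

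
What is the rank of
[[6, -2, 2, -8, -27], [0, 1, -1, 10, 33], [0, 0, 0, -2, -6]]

R1 → 1/6·R1
  [ 1  -1/3  1/3  -4/3  -9/2 ]
  [ 0     1   -1    10    33 ]
  [ 0     0    0    -2    -6 ]
R3 → -1/2·R3
  [ 1  -1/3  1/3  -4/3  -9/2 ]
  [ 0     1   -1    10    33 ]
  [ 0     0    0     1     3 ]
R2 → R2 − 10·R3
  [ 1  -1/3  1/3  -4/3  -9/2 ]
  [ 0     1   -1     0     3 ]
  [ 0     0    0     1     3 ]
R1 → R1 + 4/3·R3
  [ 1  -1/3  1/3  0  -1/2 ]
  [ 0     1   -1  0     3 ]
  [ 0     0    0  1     3 ]
R1 → R1 + 1/3·R2
  [ 1  0   0  0  1/2 ]
  [ 0  1  -1  0    3 ]
  [ 0  0   0  1    3 ]
The reduced form has 3 nonzero rows.

rank = 3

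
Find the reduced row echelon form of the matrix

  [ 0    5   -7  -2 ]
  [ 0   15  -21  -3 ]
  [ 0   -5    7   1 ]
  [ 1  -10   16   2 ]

[[1, 0, 2, 0], [0, 1, -7/5, 0], [0, 0, 0, 1], [0, 0, 0, 0]]

R1 ↔ R4
  [ 1  -10   16   2 ]
  [ 0   15  -21  -3 ]
  [ 0   -5    7   1 ]
  [ 0    5   -7  -2 ]
R2 → 1/15·R2
  [ 1  -10    16     2 ]
  [ 0    1  -7/5  -1/5 ]
  [ 0   -5     7     1 ]
  [ 0    5    -7    -2 ]
R3 → R3 + 5·R2
  [ 1  -10    16     2 ]
  [ 0    1  -7/5  -1/5 ]
  [ 0    0     0     0 ]
  [ 0    5    -7    -2 ]
R4 → R4 − 5·R2
  [ 1  -10    16     2 ]
  [ 0    1  -7/5  -1/5 ]
  [ 0    0     0     0 ]
  [ 0    0     0    -1 ]
R3 ↔ R4
  [ 1  -10    16     2 ]
  [ 0    1  -7/5  -1/5 ]
  [ 0    0     0    -1 ]
  [ 0    0     0     0 ]
R3 → -1·R3
  [ 1  -10    16     2 ]
  [ 0    1  -7/5  -1/5 ]
  [ 0    0     0     1 ]
  [ 0    0     0     0 ]
R2 → R2 + 1/5·R3
  [ 1  -10    16  2 ]
  [ 0    1  -7/5  0 ]
  [ 0    0     0  1 ]
  [ 0    0     0  0 ]
R1 → R1 − 2·R3
  [ 1  -10    16  0 ]
  [ 0    1  -7/5  0 ]
  [ 0    0     0  1 ]
  [ 0    0     0  0 ]
R1 → R1 + 10·R2
  [ 1  0     2  0 ]
  [ 0  1  -7/5  0 ]
  [ 0  0     0  1 ]
  [ 0  0     0  0 ]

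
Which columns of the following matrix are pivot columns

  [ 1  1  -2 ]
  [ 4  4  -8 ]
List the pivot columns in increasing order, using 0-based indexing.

Subtract 4 times R1 from R2.
  [ 1  1  -2 ]
  [ 0  0   0 ]
Pivot columns are the columns containing a leading 1.

0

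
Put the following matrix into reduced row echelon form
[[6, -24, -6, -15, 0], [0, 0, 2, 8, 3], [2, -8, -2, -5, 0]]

[[1, -4, 0, 3/2, 3/2], [0, 0, 1, 4, 3/2], [0, 0, 0, 0, 0]]

Multiply ρ1 by 1/6.
  [ 1  -4  -1  -5/2  0 ]
  [ 0   0   2     8  3 ]
  [ 2  -8  -2    -5  0 ]
Subtract 2 times ρ1 from ρ3.
  [ 1  -4  -1  -5/2  0 ]
  [ 0   0   2     8  3 ]
  [ 0   0   0     0  0 ]
Multiply ρ2 by 1/2.
  [ 1  -4  -1  -5/2    0 ]
  [ 0   0   1     4  3/2 ]
  [ 0   0   0     0    0 ]
Add ρ2 to ρ1.
  [ 1  -4  0  3/2  3/2 ]
  [ 0   0  1    4  3/2 ]
  [ 0   0  0    0    0 ]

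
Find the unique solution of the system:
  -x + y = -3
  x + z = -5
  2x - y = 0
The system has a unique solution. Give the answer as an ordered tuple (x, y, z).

Form the augmented matrix and row-reduce:
  [ -1   1  0  |  -3 ]
  [  1   0  1  |  -5 ]
  [  2  -1  0  |   0 ]
r1 ← -1·r1
  [ 1  -1  0  |   3 ]
  [ 1   0  1  |  -5 ]
  [ 2  -1  0  |   0 ]
r2 ← r2 − r1
  [ 1  -1  0  |   3 ]
  [ 0   1  1  |  -8 ]
  [ 2  -1  0  |   0 ]
r3 ← r3 − 2·r1
  [ 1  -1  0  |   3 ]
  [ 0   1  1  |  -8 ]
  [ 0   1  0  |  -6 ]
r3 ← r3 − r2
  [ 1  -1   0  |   3 ]
  [ 0   1   1  |  -8 ]
  [ 0   0  -1  |   2 ]
r3 ← -1·r3
  [ 1  -1  0  |   3 ]
  [ 0   1  1  |  -8 ]
  [ 0   0  1  |  -2 ]
r2 ← r2 − r3
  [ 1  -1  0  |   3 ]
  [ 0   1  0  |  -6 ]
  [ 0   0  1  |  -2 ]
r1 ← r1 + r2
  [ 1  0  0  |  -3 ]
  [ 0  1  0  |  -6 ]
  [ 0  0  1  |  -2 ]
Reading off the last column: x = -3, y = -6, z = -2.

(-3, -6, -2)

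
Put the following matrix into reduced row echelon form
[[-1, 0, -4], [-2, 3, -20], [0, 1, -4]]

R1 → -1·R1
R2 → R2 + 2·R1
R2 → 1/3·R2
R3 → R3 − R2

[[1, 0, 4], [0, 1, -4], [0, 0, 0]]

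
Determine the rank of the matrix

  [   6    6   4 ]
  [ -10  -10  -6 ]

R1 -> 1/6·R1
  [   1    1  2/3 ]
  [ -10  -10   -6 ]
R2 -> R2 + 10·R1
  [ 1  1  2/3 ]
  [ 0  0  2/3 ]
R2 -> 3/2·R2
  [ 1  1  2/3 ]
  [ 0  0    1 ]
R1 -> R1 − 2/3·R2
  [ 1  1  0 ]
  [ 0  0  1 ]
The reduced form has 2 nonzero rows.

rank = 2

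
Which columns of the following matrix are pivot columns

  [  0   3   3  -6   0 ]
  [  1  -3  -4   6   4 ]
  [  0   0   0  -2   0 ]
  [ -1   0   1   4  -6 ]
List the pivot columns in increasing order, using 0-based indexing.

0, 1, 3, 4

R1 ↔ R2
  [  1  -3  -4   6   4 ]
  [  0   3   3  -6   0 ]
  [  0   0   0  -2   0 ]
  [ -1   0   1   4  -6 ]
R4 := R4 + R1
  [ 1  -3  -4   6   4 ]
  [ 0   3   3  -6   0 ]
  [ 0   0   0  -2   0 ]
  [ 0  -3  -3  10  -2 ]
R2 := 1/3·R2
  [ 1  -3  -4   6   4 ]
  [ 0   1   1  -2   0 ]
  [ 0   0   0  -2   0 ]
  [ 0  -3  -3  10  -2 ]
R4 := R4 + 3·R2
  [ 1  -3  -4   6   4 ]
  [ 0   1   1  -2   0 ]
  [ 0   0   0  -2   0 ]
  [ 0   0   0   4  -2 ]
R3 := -1/2·R3
  [ 1  -3  -4   6   4 ]
  [ 0   1   1  -2   0 ]
  [ 0   0   0   1   0 ]
  [ 0   0   0   4  -2 ]
R4 := R4 − 4·R3
  [ 1  -3  -4   6   4 ]
  [ 0   1   1  -2   0 ]
  [ 0   0   0   1   0 ]
  [ 0   0   0   0  -2 ]
R4 := -1/2·R4
  [ 1  -3  -4   6  4 ]
  [ 0   1   1  -2  0 ]
  [ 0   0   0   1  0 ]
  [ 0   0   0   0  1 ]
R1 := R1 − 4·R4
  [ 1  -3  -4   6  0 ]
  [ 0   1   1  -2  0 ]
  [ 0   0   0   1  0 ]
  [ 0   0   0   0  1 ]
R2 := R2 + 2·R3
  [ 1  -3  -4  6  0 ]
  [ 0   1   1  0  0 ]
  [ 0   0   0  1  0 ]
  [ 0   0   0  0  1 ]
R1 := R1 − 6·R3
  [ 1  -3  -4  0  0 ]
  [ 0   1   1  0  0 ]
  [ 0   0   0  1  0 ]
  [ 0   0   0  0  1 ]
R1 := R1 + 3·R2
  [ 1  0  -1  0  0 ]
  [ 0  1   1  0  0 ]
  [ 0  0   0  1  0 ]
  [ 0  0   0  0  1 ]
Pivot columns are the columns containing a leading 1.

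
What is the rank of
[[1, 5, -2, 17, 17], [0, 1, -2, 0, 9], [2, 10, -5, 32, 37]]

R3 := R3 − 2·R1
R3 := -1·R3
R2 := R2 + 2·R3
R1 := R1 + 2·R3
R1 := R1 − 5·R2
The reduced form has 3 nonzero rows.

rank = 3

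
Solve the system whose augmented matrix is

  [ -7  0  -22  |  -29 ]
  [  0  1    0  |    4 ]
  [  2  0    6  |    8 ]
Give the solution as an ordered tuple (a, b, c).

ρ1 := -1/7·ρ1
  [ 1  0  22/7  |  29/7 ]
  [ 0  1     0  |     4 ]
  [ 2  0     6  |     8 ]
ρ3 := ρ3 − 2·ρ1
  [ 1  0  22/7  |  29/7 ]
  [ 0  1     0  |     4 ]
  [ 0  0  -2/7  |  -2/7 ]
ρ3 := -7/2·ρ3
  [ 1  0  22/7  |  29/7 ]
  [ 0  1     0  |     4 ]
  [ 0  0     1  |     1 ]
ρ1 := ρ1 − 22/7·ρ3
  [ 1  0  0  |  1 ]
  [ 0  1  0  |  4 ]
  [ 0  0  1  |  1 ]
Reading off the last column: a = 1, b = 4, c = 1.

(1, 4, 1)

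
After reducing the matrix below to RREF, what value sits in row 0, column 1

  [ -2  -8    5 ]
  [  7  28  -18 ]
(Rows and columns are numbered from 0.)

r1 → -1/2·r1
  [ 1   4  -5/2 ]
  [ 7  28   -18 ]
r2 → r2 − 7·r1
  [ 1  4  -5/2 ]
  [ 0  0  -1/2 ]
r2 → -2·r2
  [ 1  4  -5/2 ]
  [ 0  0     1 ]
r1 → r1 + 5/2·r2
  [ 1  4  0 ]
  [ 0  0  1 ]

4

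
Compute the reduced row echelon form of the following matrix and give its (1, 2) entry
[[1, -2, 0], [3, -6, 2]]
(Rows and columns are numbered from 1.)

-2

Subtract 3 times R1 from R2.
  [ 1  -2  0 ]
  [ 0   0  2 ]
Multiply R2 by 1/2.
  [ 1  -2  0 ]
  [ 0   0  1 ]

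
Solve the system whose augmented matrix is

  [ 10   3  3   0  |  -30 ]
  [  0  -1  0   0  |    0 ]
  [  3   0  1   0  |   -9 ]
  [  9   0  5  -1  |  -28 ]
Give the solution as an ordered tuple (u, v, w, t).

Multiply r1 by 1/10.
  [ 1  3/10  3/10   0  |   -3 ]
  [ 0    -1     0   0  |    0 ]
  [ 3     0     1   0  |   -9 ]
  [ 9     0     5  -1  |  -28 ]
Subtract 3 times r1 from r3.
  [ 1   3/10  3/10   0  |   -3 ]
  [ 0     -1     0   0  |    0 ]
  [ 0  -9/10  1/10   0  |    0 ]
  [ 9      0     5  -1  |  -28 ]
Subtract 9 times r1 from r4.
  [ 1    3/10   3/10   0  |  -3 ]
  [ 0      -1      0   0  |   0 ]
  [ 0   -9/10   1/10   0  |   0 ]
  [ 0  -27/10  23/10  -1  |  -1 ]
Multiply r2 by -1.
  [ 1    3/10   3/10   0  |  -3 ]
  [ 0       1      0   0  |   0 ]
  [ 0   -9/10   1/10   0  |   0 ]
  [ 0  -27/10  23/10  -1  |  -1 ]
Add 9/10 times r2 to r3.
  [ 1    3/10   3/10   0  |  -3 ]
  [ 0       1      0   0  |   0 ]
  [ 0       0   1/10   0  |   0 ]
  [ 0  -27/10  23/10  -1  |  -1 ]
Add 27/10 times r2 to r4.
  [ 1  3/10   3/10   0  |  -3 ]
  [ 0     1      0   0  |   0 ]
  [ 0     0   1/10   0  |   0 ]
  [ 0     0  23/10  -1  |  -1 ]
Multiply r3 by 10.
  [ 1  3/10   3/10   0  |  -3 ]
  [ 0     1      0   0  |   0 ]
  [ 0     0      1   0  |   0 ]
  [ 0     0  23/10  -1  |  -1 ]
Subtract 23/10 times r3 from r4.
  [ 1  3/10  3/10   0  |  -3 ]
  [ 0     1     0   0  |   0 ]
  [ 0     0     1   0  |   0 ]
  [ 0     0     0  -1  |  -1 ]
Multiply r4 by -1.
  [ 1  3/10  3/10  0  |  -3 ]
  [ 0     1     0  0  |   0 ]
  [ 0     0     1  0  |   0 ]
  [ 0     0     0  1  |   1 ]
Subtract 3/10 times r3 from r1.
  [ 1  3/10  0  0  |  -3 ]
  [ 0     1  0  0  |   0 ]
  [ 0     0  1  0  |   0 ]
  [ 0     0  0  1  |   1 ]
Subtract 3/10 times r2 from r1.
  [ 1  0  0  0  |  -3 ]
  [ 0  1  0  0  |   0 ]
  [ 0  0  1  0  |   0 ]
  [ 0  0  0  1  |   1 ]
Reading off the last column: u = -3, v = 0, w = 0, t = 1.

(-3, 0, 0, 1)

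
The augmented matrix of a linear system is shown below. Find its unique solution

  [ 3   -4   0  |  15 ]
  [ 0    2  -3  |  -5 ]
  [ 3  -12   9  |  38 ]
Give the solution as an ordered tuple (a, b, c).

(-1/3, -4, -1)

ρ1 ← 1/3·ρ1
  [ 1  -4/3   0  |   5 ]
  [ 0     2  -3  |  -5 ]
  [ 3   -12   9  |  38 ]
ρ3 ← ρ3 − 3·ρ1
  [ 1  -4/3   0  |   5 ]
  [ 0     2  -3  |  -5 ]
  [ 0    -8   9  |  23 ]
ρ2 ← 1/2·ρ2
  [ 1  -4/3     0  |     5 ]
  [ 0     1  -3/2  |  -5/2 ]
  [ 0    -8     9  |    23 ]
ρ3 ← ρ3 + 8·ρ2
  [ 1  -4/3     0  |     5 ]
  [ 0     1  -3/2  |  -5/2 ]
  [ 0     0    -3  |     3 ]
ρ3 ← -1/3·ρ3
  [ 1  -4/3     0  |     5 ]
  [ 0     1  -3/2  |  -5/2 ]
  [ 0     0     1  |    -1 ]
ρ2 ← ρ2 + 3/2·ρ3
  [ 1  -4/3  0  |   5 ]
  [ 0     1  0  |  -4 ]
  [ 0     0  1  |  -1 ]
ρ1 ← ρ1 + 4/3·ρ2
  [ 1  0  0  |  -1/3 ]
  [ 0  1  0  |    -4 ]
  [ 0  0  1  |    -1 ]
Reading off the last column: a = -1/3, b = -4, c = -1.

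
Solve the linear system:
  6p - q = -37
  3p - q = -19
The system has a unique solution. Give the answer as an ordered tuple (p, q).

(-6, 1)

Form the augmented matrix and row-reduce:
  [ 6  -1  |  -37 ]
  [ 3  -1  |  -19 ]
R1 ← 1/6·R1
  [ 1  -1/6  |  -37/6 ]
  [ 3    -1  |    -19 ]
R2 ← R2 − 3·R1
  [ 1  -1/6  |  -37/6 ]
  [ 0  -1/2  |   -1/2 ]
R2 ← -2·R2
  [ 1  -1/6  |  -37/6 ]
  [ 0     1  |      1 ]
R1 ← R1 + 1/6·R2
  [ 1  0  |  -6 ]
  [ 0  1  |   1 ]
Reading off the last column: p = -6, q = 1.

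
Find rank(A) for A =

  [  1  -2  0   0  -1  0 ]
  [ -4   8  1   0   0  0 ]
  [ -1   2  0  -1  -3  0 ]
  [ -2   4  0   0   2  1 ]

rank = 4

Add 4 times R1 to R2.
  [  1  -2  0   0  -1  0 ]
  [  0   0  1   0  -4  0 ]
  [ -1   2  0  -1  -3  0 ]
  [ -2   4  0   0   2  1 ]
Add R1 to R3.
  [  1  -2  0   0  -1  0 ]
  [  0   0  1   0  -4  0 ]
  [  0   0  0  -1  -4  0 ]
  [ -2   4  0   0   2  1 ]
Add 2 times R1 to R4.
  [ 1  -2  0   0  -1  0 ]
  [ 0   0  1   0  -4  0 ]
  [ 0   0  0  -1  -4  0 ]
  [ 0   0  0   0   0  1 ]
Multiply R3 by -1.
  [ 1  -2  0  0  -1  0 ]
  [ 0   0  1  0  -4  0 ]
  [ 0   0  0  1   4  0 ]
  [ 0   0  0  0   0  1 ]
The reduced form has 4 nonzero rows.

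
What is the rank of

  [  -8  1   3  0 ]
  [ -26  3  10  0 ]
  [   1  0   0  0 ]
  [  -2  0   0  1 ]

r1 ← -1/8·r1
  [   1  -1/8  -3/8  0 ]
  [ -26     3    10  0 ]
  [   1     0     0  0 ]
  [  -2     0     0  1 ]
r2 ← r2 + 26·r1
  [  1  -1/8  -3/8  0 ]
  [  0  -1/4   1/4  0 ]
  [  1     0     0  0 ]
  [ -2     0     0  1 ]
r3 ← r3 − r1
  [  1  -1/8  -3/8  0 ]
  [  0  -1/4   1/4  0 ]
  [  0   1/8   3/8  0 ]
  [ -2     0     0  1 ]
r4 ← r4 + 2·r1
  [ 1  -1/8  -3/8  0 ]
  [ 0  -1/4   1/4  0 ]
  [ 0   1/8   3/8  0 ]
  [ 0  -1/4  -3/4  1 ]
r2 ← -4·r2
  [ 1  -1/8  -3/8  0 ]
  [ 0     1    -1  0 ]
  [ 0   1/8   3/8  0 ]
  [ 0  -1/4  -3/4  1 ]
r3 ← r3 − 1/8·r2
  [ 1  -1/8  -3/8  0 ]
  [ 0     1    -1  0 ]
  [ 0     0   1/2  0 ]
  [ 0  -1/4  -3/4  1 ]
r4 ← r4 + 1/4·r2
  [ 1  -1/8  -3/8  0 ]
  [ 0     1    -1  0 ]
  [ 0     0   1/2  0 ]
  [ 0     0    -1  1 ]
r3 ← 2·r3
  [ 1  -1/8  -3/8  0 ]
  [ 0     1    -1  0 ]
  [ 0     0     1  0 ]
  [ 0     0    -1  1 ]
r4 ← r4 + r3
  [ 1  -1/8  -3/8  0 ]
  [ 0     1    -1  0 ]
  [ 0     0     1  0 ]
  [ 0     0     0  1 ]
r2 ← r2 + r3
  [ 1  -1/8  -3/8  0 ]
  [ 0     1     0  0 ]
  [ 0     0     1  0 ]
  [ 0     0     0  1 ]
r1 ← r1 + 3/8·r3
  [ 1  -1/8  0  0 ]
  [ 0     1  0  0 ]
  [ 0     0  1  0 ]
  [ 0     0  0  1 ]
r1 ← r1 + 1/8·r2
  [ 1  0  0  0 ]
  [ 0  1  0  0 ]
  [ 0  0  1  0 ]
  [ 0  0  0  1 ]
The reduced form has 4 nonzero rows.

rank = 4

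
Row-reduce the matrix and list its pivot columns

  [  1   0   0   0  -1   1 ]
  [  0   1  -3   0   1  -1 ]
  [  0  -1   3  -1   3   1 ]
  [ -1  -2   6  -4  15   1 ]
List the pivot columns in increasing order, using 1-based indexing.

1, 2, 4

Add R1 to R4.
  [ 1   0   0   0  -1   1 ]
  [ 0   1  -3   0   1  -1 ]
  [ 0  -1   3  -1   3   1 ]
  [ 0  -2   6  -4  14   2 ]
Add R2 to R3.
  [ 1   0   0   0  -1   1 ]
  [ 0   1  -3   0   1  -1 ]
  [ 0   0   0  -1   4   0 ]
  [ 0  -2   6  -4  14   2 ]
Add 2 times R2 to R4.
  [ 1  0   0   0  -1   1 ]
  [ 0  1  -3   0   1  -1 ]
  [ 0  0   0  -1   4   0 ]
  [ 0  0   0  -4  16   0 ]
Multiply R3 by -1.
  [ 1  0   0   0  -1   1 ]
  [ 0  1  -3   0   1  -1 ]
  [ 0  0   0   1  -4   0 ]
  [ 0  0   0  -4  16   0 ]
Add 4 times R3 to R4.
  [ 1  0   0  0  -1   1 ]
  [ 0  1  -3  0   1  -1 ]
  [ 0  0   0  1  -4   0 ]
  [ 0  0   0  0   0   0 ]
Pivot columns are the columns containing a leading 1.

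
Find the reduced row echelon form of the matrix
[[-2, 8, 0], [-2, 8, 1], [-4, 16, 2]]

[[1, -4, 0], [0, 0, 1], [0, 0, 0]]

R1 -> -1/2·R1
  [  1  -4  0 ]
  [ -2   8  1 ]
  [ -4  16  2 ]
R2 -> R2 + 2·R1
  [  1  -4  0 ]
  [  0   0  1 ]
  [ -4  16  2 ]
R3 -> R3 + 4·R1
  [ 1  -4  0 ]
  [ 0   0  1 ]
  [ 0   0  2 ]
R3 -> R3 − 2·R2
  [ 1  -4  0 ]
  [ 0   0  1 ]
  [ 0   0  0 ]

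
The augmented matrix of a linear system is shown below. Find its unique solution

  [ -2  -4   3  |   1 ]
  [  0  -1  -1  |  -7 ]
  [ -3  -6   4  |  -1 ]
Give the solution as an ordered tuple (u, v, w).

ρ1 ← -1/2·ρ1
  [  1   2  -3/2  |  -1/2 ]
  [  0  -1    -1  |    -7 ]
  [ -3  -6     4  |    -1 ]
ρ3 ← ρ3 + 3·ρ1
  [ 1   2  -3/2  |  -1/2 ]
  [ 0  -1    -1  |    -7 ]
  [ 0   0  -1/2  |  -5/2 ]
ρ2 ← -1·ρ2
  [ 1  2  -3/2  |  -1/2 ]
  [ 0  1     1  |     7 ]
  [ 0  0  -1/2  |  -5/2 ]
ρ3 ← -2·ρ3
  [ 1  2  -3/2  |  -1/2 ]
  [ 0  1     1  |     7 ]
  [ 0  0     1  |     5 ]
ρ2 ← ρ2 − ρ3
  [ 1  2  -3/2  |  -1/2 ]
  [ 0  1     0  |     2 ]
  [ 0  0     1  |     5 ]
ρ1 ← ρ1 + 3/2·ρ3
  [ 1  2  0  |  7 ]
  [ 0  1  0  |  2 ]
  [ 0  0  1  |  5 ]
ρ1 ← ρ1 − 2·ρ2
  [ 1  0  0  |  3 ]
  [ 0  1  0  |  2 ]
  [ 0  0  1  |  5 ]
Reading off the last column: u = 3, v = 2, w = 5.

(3, 2, 5)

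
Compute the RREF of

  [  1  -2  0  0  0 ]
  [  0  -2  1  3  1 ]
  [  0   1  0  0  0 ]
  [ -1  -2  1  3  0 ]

R4 → R4 + R1
  [ 1  -2  0  0  0 ]
  [ 0  -2  1  3  1 ]
  [ 0   1  0  0  0 ]
  [ 0  -4  1  3  0 ]
R2 → -1/2·R2
  [ 1  -2     0     0     0 ]
  [ 0   1  -1/2  -3/2  -1/2 ]
  [ 0   1     0     0     0 ]
  [ 0  -4     1     3     0 ]
R3 → R3 − R2
  [ 1  -2     0     0     0 ]
  [ 0   1  -1/2  -3/2  -1/2 ]
  [ 0   0   1/2   3/2   1/2 ]
  [ 0  -4     1     3     0 ]
R4 → R4 + 4·R2
  [ 1  -2     0     0     0 ]
  [ 0   1  -1/2  -3/2  -1/2 ]
  [ 0   0   1/2   3/2   1/2 ]
  [ 0   0    -1    -3    -2 ]
R3 → 2·R3
  [ 1  -2     0     0     0 ]
  [ 0   1  -1/2  -3/2  -1/2 ]
  [ 0   0     1     3     1 ]
  [ 0   0    -1    -3    -2 ]
R4 → R4 + R3
  [ 1  -2     0     0     0 ]
  [ 0   1  -1/2  -3/2  -1/2 ]
  [ 0   0     1     3     1 ]
  [ 0   0     0     0    -1 ]
R4 → -1·R4
  [ 1  -2     0     0     0 ]
  [ 0   1  -1/2  -3/2  -1/2 ]
  [ 0   0     1     3     1 ]
  [ 0   0     0     0     1 ]
R3 → R3 − R4
  [ 1  -2     0     0     0 ]
  [ 0   1  -1/2  -3/2  -1/2 ]
  [ 0   0     1     3     0 ]
  [ 0   0     0     0     1 ]
R2 → R2 + 1/2·R4
  [ 1  -2     0     0  0 ]
  [ 0   1  -1/2  -3/2  0 ]
  [ 0   0     1     3  0 ]
  [ 0   0     0     0  1 ]
R2 → R2 + 1/2·R3
  [ 1  -2  0  0  0 ]
  [ 0   1  0  0  0 ]
  [ 0   0  1  3  0 ]
  [ 0   0  0  0  1 ]
R1 → R1 + 2·R2
  [ 1  0  0  0  0 ]
  [ 0  1  0  0  0 ]
  [ 0  0  1  3  0 ]
  [ 0  0  0  0  1 ]

[[1, 0, 0, 0, 0], [0, 1, 0, 0, 0], [0, 0, 1, 3, 0], [0, 0, 0, 0, 1]]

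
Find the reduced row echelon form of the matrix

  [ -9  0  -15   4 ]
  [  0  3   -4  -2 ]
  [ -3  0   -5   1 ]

[[1, 0, 5/3, 0], [0, 1, -4/3, 0], [0, 0, 0, 1]]

Multiply R1 by -1/9.
  [  1  0  5/3  -4/9 ]
  [  0  3   -4    -2 ]
  [ -3  0   -5     1 ]
Add 3 times R1 to R3.
  [ 1  0  5/3  -4/9 ]
  [ 0  3   -4    -2 ]
  [ 0  0    0  -1/3 ]
Multiply R2 by 1/3.
  [ 1  0   5/3  -4/9 ]
  [ 0  1  -4/3  -2/3 ]
  [ 0  0     0  -1/3 ]
Multiply R3 by -3.
  [ 1  0   5/3  -4/9 ]
  [ 0  1  -4/3  -2/3 ]
  [ 0  0     0     1 ]
Add 2/3 times R3 to R2.
  [ 1  0   5/3  -4/9 ]
  [ 0  1  -4/3     0 ]
  [ 0  0     0     1 ]
Add 4/9 times R3 to R1.
  [ 1  0   5/3  0 ]
  [ 0  1  -4/3  0 ]
  [ 0  0     0  1 ]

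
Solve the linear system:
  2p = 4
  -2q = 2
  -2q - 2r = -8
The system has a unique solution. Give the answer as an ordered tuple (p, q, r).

Form the augmented matrix and row-reduce:
  [ 2   0   0  |   4 ]
  [ 0  -2   0  |   2 ]
  [ 0  -2  -2  |  -8 ]
R1 := 1/2·R1
  [ 1   0   0  |   2 ]
  [ 0  -2   0  |   2 ]
  [ 0  -2  -2  |  -8 ]
R2 := -1/2·R2
  [ 1   0   0  |   2 ]
  [ 0   1   0  |  -1 ]
  [ 0  -2  -2  |  -8 ]
R3 := R3 + 2·R2
  [ 1  0   0  |    2 ]
  [ 0  1   0  |   -1 ]
  [ 0  0  -2  |  -10 ]
R3 := -1/2·R3
  [ 1  0  0  |   2 ]
  [ 0  1  0  |  -1 ]
  [ 0  0  1  |   5 ]
Reading off the last column: p = 2, q = -1, r = 5.

(2, -1, 5)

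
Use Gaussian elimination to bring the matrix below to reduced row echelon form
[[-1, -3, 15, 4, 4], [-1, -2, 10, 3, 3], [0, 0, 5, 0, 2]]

R1 := -1·R1
  [  1   3  -15  -4  -4 ]
  [ -1  -2   10   3   3 ]
  [  0   0    5   0   2 ]
R2 := R2 + R1
  [ 1  3  -15  -4  -4 ]
  [ 0  1   -5  -1  -1 ]
  [ 0  0    5   0   2 ]
R3 := 1/5·R3
  [ 1  3  -15  -4   -4 ]
  [ 0  1   -5  -1   -1 ]
  [ 0  0    1   0  2/5 ]
R2 := R2 + 5·R3
  [ 1  3  -15  -4   -4 ]
  [ 0  1    0  -1    1 ]
  [ 0  0    1   0  2/5 ]
R1 := R1 + 15·R3
  [ 1  3  0  -4    2 ]
  [ 0  1  0  -1    1 ]
  [ 0  0  1   0  2/5 ]
R1 := R1 − 3·R2
  [ 1  0  0  -1   -1 ]
  [ 0  1  0  -1    1 ]
  [ 0  0  1   0  2/5 ]

[[1, 0, 0, -1, -1], [0, 1, 0, -1, 1], [0, 0, 1, 0, 2/5]]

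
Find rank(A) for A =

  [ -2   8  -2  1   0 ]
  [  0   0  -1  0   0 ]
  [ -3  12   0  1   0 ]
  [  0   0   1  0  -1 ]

Multiply ρ1 by -1/2.
  [  1  -4   1  -1/2   0 ]
  [  0   0  -1     0   0 ]
  [ -3  12   0     1   0 ]
  [  0   0   1     0  -1 ]
Add 3 times ρ1 to ρ3.
  [ 1  -4   1  -1/2   0 ]
  [ 0   0  -1     0   0 ]
  [ 0   0   3  -1/2   0 ]
  [ 0   0   1     0  -1 ]
Multiply ρ2 by -1.
  [ 1  -4  1  -1/2   0 ]
  [ 0   0  1     0   0 ]
  [ 0   0  3  -1/2   0 ]
  [ 0   0  1     0  -1 ]
Subtract 3 times ρ2 from ρ3.
  [ 1  -4  1  -1/2   0 ]
  [ 0   0  1     0   0 ]
  [ 0   0  0  -1/2   0 ]
  [ 0   0  1     0  -1 ]
Subtract ρ2 from ρ4.
  [ 1  -4  1  -1/2   0 ]
  [ 0   0  1     0   0 ]
  [ 0   0  0  -1/2   0 ]
  [ 0   0  0     0  -1 ]
Multiply ρ3 by -2.
  [ 1  -4  1  -1/2   0 ]
  [ 0   0  1     0   0 ]
  [ 0   0  0     1   0 ]
  [ 0   0  0     0  -1 ]
Multiply ρ4 by -1.
  [ 1  -4  1  -1/2  0 ]
  [ 0   0  1     0  0 ]
  [ 0   0  0     1  0 ]
  [ 0   0  0     0  1 ]
Add 1/2 times ρ3 to ρ1.
  [ 1  -4  1  0  0 ]
  [ 0   0  1  0  0 ]
  [ 0   0  0  1  0 ]
  [ 0   0  0  0  1 ]
Subtract ρ2 from ρ1.
  [ 1  -4  0  0  0 ]
  [ 0   0  1  0  0 ]
  [ 0   0  0  1  0 ]
  [ 0   0  0  0  1 ]
The reduced form has 4 nonzero rows.

rank = 4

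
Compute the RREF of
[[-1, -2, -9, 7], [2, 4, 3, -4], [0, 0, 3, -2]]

[[1, 2, 0, -1], [0, 0, 1, -2/3], [0, 0, 0, 0]]

R1 ← -1·R1
R2 ← R2 − 2·R1
R2 ← -1/15·R2
R3 ← R3 − 3·R2
R1 ← R1 − 9·R2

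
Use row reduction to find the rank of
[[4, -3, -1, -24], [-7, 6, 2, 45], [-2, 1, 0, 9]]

rank = 3

Multiply R1 by 1/4.
Add 7 times R1 to R2.
Add 2 times R1 to R3.
Multiply R2 by 4/3.
Add 1/2 times R2 to R3.
Multiply R3 by -3.
Subtract 1/3 times R3 from R2.
Add 1/4 times R3 to R1.
Add 3/4 times R2 to R1.
The reduced form has 3 nonzero rows.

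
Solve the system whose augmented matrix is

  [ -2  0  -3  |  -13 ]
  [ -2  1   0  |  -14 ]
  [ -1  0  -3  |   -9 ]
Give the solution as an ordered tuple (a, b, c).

(4, -6, 5/3)

r1 -> -1/2·r1
  [  1  0  3/2  |  13/2 ]
  [ -2  1    0  |   -14 ]
  [ -1  0   -3  |    -9 ]
r2 -> r2 + 2·r1
  [  1  0  3/2  |  13/2 ]
  [  0  1    3  |    -1 ]
  [ -1  0   -3  |    -9 ]
r3 -> r3 + r1
  [ 1  0   3/2  |  13/2 ]
  [ 0  1     3  |    -1 ]
  [ 0  0  -3/2  |  -5/2 ]
r3 -> -2/3·r3
  [ 1  0  3/2  |  13/2 ]
  [ 0  1    3  |    -1 ]
  [ 0  0    1  |   5/3 ]
r2 -> r2 − 3·r3
  [ 1  0  3/2  |  13/2 ]
  [ 0  1    0  |    -6 ]
  [ 0  0    1  |   5/3 ]
r1 -> r1 − 3/2·r3
  [ 1  0  0  |    4 ]
  [ 0  1  0  |   -6 ]
  [ 0  0  1  |  5/3 ]
Reading off the last column: a = 4, b = -6, c = 5/3.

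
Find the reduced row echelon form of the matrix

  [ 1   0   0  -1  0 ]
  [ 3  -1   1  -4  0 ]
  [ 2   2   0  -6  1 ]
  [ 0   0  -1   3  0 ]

Subtract 3 times R1 from R2.
  [ 1   0   0  -1  0 ]
  [ 0  -1   1  -1  0 ]
  [ 2   2   0  -6  1 ]
  [ 0   0  -1   3  0 ]
Subtract 2 times R1 from R3.
  [ 1   0   0  -1  0 ]
  [ 0  -1   1  -1  0 ]
  [ 0   2   0  -4  1 ]
  [ 0   0  -1   3  0 ]
Multiply R2 by -1.
  [ 1  0   0  -1  0 ]
  [ 0  1  -1   1  0 ]
  [ 0  2   0  -4  1 ]
  [ 0  0  -1   3  0 ]
Subtract 2 times R2 from R3.
  [ 1  0   0  -1  0 ]
  [ 0  1  -1   1  0 ]
  [ 0  0   2  -6  1 ]
  [ 0  0  -1   3  0 ]
Multiply R3 by 1/2.
  [ 1  0   0  -1    0 ]
  [ 0  1  -1   1    0 ]
  [ 0  0   1  -3  1/2 ]
  [ 0  0  -1   3    0 ]
Add R3 to R4.
  [ 1  0   0  -1    0 ]
  [ 0  1  -1   1    0 ]
  [ 0  0   1  -3  1/2 ]
  [ 0  0   0   0  1/2 ]
Multiply R4 by 2.
  [ 1  0   0  -1    0 ]
  [ 0  1  -1   1    0 ]
  [ 0  0   1  -3  1/2 ]
  [ 0  0   0   0    1 ]
Subtract 1/2 times R4 from R3.
  [ 1  0   0  -1  0 ]
  [ 0  1  -1   1  0 ]
  [ 0  0   1  -3  0 ]
  [ 0  0   0   0  1 ]
Add R3 to R2.
  [ 1  0  0  -1  0 ]
  [ 0  1  0  -2  0 ]
  [ 0  0  1  -3  0 ]
  [ 0  0  0   0  1 ]

[[1, 0, 0, -1, 0], [0, 1, 0, -2, 0], [0, 0, 1, -3, 0], [0, 0, 0, 0, 1]]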